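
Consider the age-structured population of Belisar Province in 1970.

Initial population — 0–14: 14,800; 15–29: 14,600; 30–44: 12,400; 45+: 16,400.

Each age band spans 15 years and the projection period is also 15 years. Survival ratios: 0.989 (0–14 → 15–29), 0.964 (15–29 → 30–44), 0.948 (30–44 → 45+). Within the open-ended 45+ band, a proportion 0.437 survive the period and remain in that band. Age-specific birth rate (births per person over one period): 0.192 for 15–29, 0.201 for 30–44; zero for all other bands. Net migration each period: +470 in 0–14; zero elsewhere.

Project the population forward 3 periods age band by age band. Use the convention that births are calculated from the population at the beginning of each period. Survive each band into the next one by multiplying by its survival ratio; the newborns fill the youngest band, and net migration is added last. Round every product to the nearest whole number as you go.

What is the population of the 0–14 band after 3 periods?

After projecting period 1:
Births: 14600 × 0.192 = 2803 ; 12400 × 0.201 = 2492 → 5295
15–29: 14800 × 0.989 = 14637
30–44: 14600 × 0.964 = 14074
45+: 12400 × 0.948 + 16400 × 0.437 = 11755 + 7167 = 18922
Net migration: 0–14 + 470 → 5765
Giving 5765 / 14637 / 14074 / 18922.
After projecting period 2:
Births: 14637 × 0.192 = 2810 ; 14074 × 0.201 = 2829 → 5639
15–29: 5765 × 0.989 = 5702
30–44: 14637 × 0.964 = 14110
45+: 14074 × 0.948 + 18922 × 0.437 = 13342 + 8269 = 21611
Net migration: 0–14 + 470 → 6109
Giving 6109 / 5702 / 14110 / 21611.
After projecting period 3:
Births: 5702 × 0.192 = 1095 ; 14110 × 0.201 = 2836 → 3931
15–29: 6109 × 0.989 = 6042
30–44: 5702 × 0.964 = 5497
45+: 14110 × 0.948 + 21611 × 0.437 = 13376 + 9444 = 22820
Net migration: 0–14 + 470 → 4401
Giving 4401 / 6042 / 5497 / 22820.

4401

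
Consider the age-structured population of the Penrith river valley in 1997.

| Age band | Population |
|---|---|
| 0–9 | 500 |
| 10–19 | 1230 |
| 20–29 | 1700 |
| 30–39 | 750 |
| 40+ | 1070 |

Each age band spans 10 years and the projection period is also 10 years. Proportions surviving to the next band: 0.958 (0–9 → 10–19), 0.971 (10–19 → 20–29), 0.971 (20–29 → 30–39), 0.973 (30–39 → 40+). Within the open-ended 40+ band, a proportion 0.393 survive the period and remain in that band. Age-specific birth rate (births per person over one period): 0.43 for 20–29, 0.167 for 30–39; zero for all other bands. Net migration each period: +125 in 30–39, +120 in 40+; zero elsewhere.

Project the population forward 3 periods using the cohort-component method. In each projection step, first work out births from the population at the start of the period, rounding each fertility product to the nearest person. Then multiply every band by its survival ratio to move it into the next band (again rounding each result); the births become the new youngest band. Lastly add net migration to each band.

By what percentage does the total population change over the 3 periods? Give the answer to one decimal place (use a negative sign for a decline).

Period 1:
Births: 1700 × 0.43 = 731  |  750 × 0.167 = 125 → total 856
10–19: 500 × 0.958 = 479
20–29: 1230 × 0.971 = 1194
30–39: 1700 × 0.971 = 1651
40+: 750 × 0.973 + 1070 × 0.393 = 730 + 421 = 1151
Net migration: 30–39 + 125 → 1776; 40+ + 120 → 1271
Population now: 0–9=856, 10–19=479, 20–29=1194, 30–39=1776, 40+=1271
Period 2:
Births: 1194 × 0.43 = 513  |  1776 × 0.167 = 297 → total 810
10–19: 856 × 0.958 = 820
20–29: 479 × 0.971 = 465
30–39: 1194 × 0.971 = 1159
40+: 1776 × 0.973 + 1271 × 0.393 = 1728 + 500 = 2228
Net migration: 30–39 + 125 → 1284; 40+ + 120 → 2348
Population now: 0–9=810, 10–19=820, 20–29=465, 30–39=1284, 40+=2348
Period 3:
Births: 465 × 0.43 = 200  |  1284 × 0.167 = 214 → total 414
10–19: 810 × 0.958 = 776
20–29: 820 × 0.971 = 796
30–39: 465 × 0.971 = 452
40+: 1284 × 0.973 + 2348 × 0.393 = 1249 + 923 = 2172
Net migration: 30–39 + 125 → 577; 40+ + 120 → 2292
Population now: 0–9=414, 10–19=776, 20–29=796, 30–39=577, 40+=2292
Total: 5250 → 4855; change = -395; percentage change = -7.5%

-7.5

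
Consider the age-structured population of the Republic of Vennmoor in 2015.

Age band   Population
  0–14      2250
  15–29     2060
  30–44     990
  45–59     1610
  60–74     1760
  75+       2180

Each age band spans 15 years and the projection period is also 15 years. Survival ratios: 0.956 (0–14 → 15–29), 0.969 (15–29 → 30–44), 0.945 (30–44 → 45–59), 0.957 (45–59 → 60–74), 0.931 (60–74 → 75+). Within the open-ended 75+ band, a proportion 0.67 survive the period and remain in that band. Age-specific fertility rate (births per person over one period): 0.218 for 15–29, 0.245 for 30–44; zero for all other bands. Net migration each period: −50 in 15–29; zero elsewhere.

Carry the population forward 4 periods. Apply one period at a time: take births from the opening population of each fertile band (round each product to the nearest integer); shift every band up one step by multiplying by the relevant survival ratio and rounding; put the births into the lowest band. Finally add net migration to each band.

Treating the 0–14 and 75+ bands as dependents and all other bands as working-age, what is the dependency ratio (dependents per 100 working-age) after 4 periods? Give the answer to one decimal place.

109.6

Let group 1 be 0–14 through group 6 = 75+.
— Period 1 —
Births: 2060 × 0.218 = 449  |  990 × 0.245 = 243 → 692
Group 2: 2250 × 0.956 = 2151
Group 3: 2060 × 0.969 = 1996
Group 4: 990 × 0.945 = 936
Group 5: 1610 × 0.957 = 1541
Group 6: 1760 × 0.931 + 2180 × 0.67 = 1639 + 1461 = 3100
Net migration: Group 2 − 50 → 2101
End of period: [692, 2101, 1996, 936, 1541, 3100]
— Period 2 —
Births: 2101 × 0.218 = 458  |  1996 × 0.245 = 489 → 947
Group 2: 692 × 0.956 = 662
Group 3: 2101 × 0.969 = 2036
Group 4: 1996 × 0.945 = 1886
Group 5: 936 × 0.957 = 896
Group 6: 1541 × 0.931 + 3100 × 0.67 = 1435 + 2077 = 3512
Net migration: Group 2 − 50 → 612
End of period: [947, 612, 2036, 1886, 896, 3512]
— Period 3 —
Births: 612 × 0.218 = 133  |  2036 × 0.245 = 499 → 632
Group 2: 947 × 0.956 = 905
Group 3: 612 × 0.969 = 593
Group 4: 2036 × 0.945 = 1924
Group 5: 1886 × 0.957 = 1805
Group 6: 896 × 0.931 + 3512 × 0.67 = 834 + 2353 = 3187
Net migration: Group 2 − 50 → 855
End of period: [632, 855, 593, 1924, 1805, 3187]
— Period 4 —
Births: 855 × 0.218 = 186  |  593 × 0.245 = 145 → 331
Group 2: 632 × 0.956 = 604
Group 3: 855 × 0.969 = 828
Group 4: 593 × 0.945 = 560
Group 5: 1924 × 0.957 = 1841
Group 6: 1805 × 0.931 + 3187 × 0.67 = 1680 + 2135 = 3815
Net migration: Group 2 − 50 → 554
End of period: [331, 554, 828, 560, 1841, 3815]
Dependents (band 0–14 + band 75+) = 331 + 3815 = 4146; working-age = 3783; ratio = 4146/3783 × 100 = 109.6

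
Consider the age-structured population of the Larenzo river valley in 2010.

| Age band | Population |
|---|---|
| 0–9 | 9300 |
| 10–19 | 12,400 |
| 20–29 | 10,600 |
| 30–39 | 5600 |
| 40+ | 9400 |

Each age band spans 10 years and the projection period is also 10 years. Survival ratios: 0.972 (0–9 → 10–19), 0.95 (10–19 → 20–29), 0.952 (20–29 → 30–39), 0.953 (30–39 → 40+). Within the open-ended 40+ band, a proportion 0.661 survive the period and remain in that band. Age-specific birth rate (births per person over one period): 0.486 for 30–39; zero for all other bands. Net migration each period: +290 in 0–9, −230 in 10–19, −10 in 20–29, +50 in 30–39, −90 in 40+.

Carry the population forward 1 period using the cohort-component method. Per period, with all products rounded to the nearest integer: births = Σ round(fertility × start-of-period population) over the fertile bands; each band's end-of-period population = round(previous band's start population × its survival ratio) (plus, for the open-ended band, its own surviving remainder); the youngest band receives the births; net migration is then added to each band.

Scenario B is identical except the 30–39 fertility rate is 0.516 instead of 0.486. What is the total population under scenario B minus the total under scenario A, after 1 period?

Call the bands 1 to 5, youngest first.
After projecting period 1:
Births: 5600 * 0.486 = 2722
Band 2: 9300 * 0.972 = 9040
Band 3: 12400 * 0.95 = 11780
Band 4: 10600 * 0.952 = 10091
Band 5: 5600 * 0.953 + 9400 * 0.661 = 5337 + 6213 = 11550
Net migration: Band 1 + 290 → 3012; Band 2 − 230 → 8810; Band 3 − 10 → 11770; Band 4 + 50 → 10141; Band 5 − 90 → 11460
End of period: [3012, 8810, 11770, 10141, 11460]
Scenario A total after 1 period: 45193
Scenario B projection —
After projecting period 1:
Births: 5600 * 0.516 = 2890
Band 2: 9300 * 0.972 = 9040
Band 3: 12400 * 0.95 = 11780
Band 4: 10600 * 0.952 = 10091
Band 5: 5600 * 0.953 + 9400 * 0.661 = 5337 + 6213 = 11550
Net migration: Band 1 + 290 → 3180; Band 2 − 230 → 8810; Band 3 − 10 → 11770; Band 4 + 50 → 10141; Band 5 − 90 → 11460
End of period: [3180, 8810, 11770, 10141, 11460]
Scenario B total after 1 period: 45361
Difference B − A = 45361 − 45193 = 168

168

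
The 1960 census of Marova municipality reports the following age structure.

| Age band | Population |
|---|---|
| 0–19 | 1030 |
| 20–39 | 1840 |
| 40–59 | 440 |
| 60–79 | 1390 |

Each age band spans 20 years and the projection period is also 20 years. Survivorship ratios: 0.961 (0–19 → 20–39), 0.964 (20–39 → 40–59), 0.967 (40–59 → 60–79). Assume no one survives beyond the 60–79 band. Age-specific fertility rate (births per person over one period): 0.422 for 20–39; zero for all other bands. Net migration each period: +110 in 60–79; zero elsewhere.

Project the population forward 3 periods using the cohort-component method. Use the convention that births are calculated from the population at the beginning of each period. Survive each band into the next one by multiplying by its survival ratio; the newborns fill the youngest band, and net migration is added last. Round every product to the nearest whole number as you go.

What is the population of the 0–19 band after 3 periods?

After projecting period 1:
Births: 1840 × 0.422 = 776
20–39: 1030 × 0.961 = 990
40–59: 1840 × 0.964 = 1774
60–79: 440 × 0.967 = 425
Net migration: 60–79 + 110 → 535
→ [776, 990, 1774, 535]
After projecting period 2:
Births: 990 × 0.422 = 418
20–39: 776 × 0.961 = 746
40–59: 990 × 0.964 = 954
60–79: 1774 × 0.967 = 1715
Net migration: 60–79 + 110 → 1825
→ [418, 746, 954, 1825]
After projecting period 3:
Births: 746 × 0.422 = 315
20–39: 418 × 0.961 = 402
40–59: 746 × 0.964 = 719
60–79: 954 × 0.967 = 923
Net migration: 60–79 + 110 → 1033
→ [315, 402, 719, 1033]

315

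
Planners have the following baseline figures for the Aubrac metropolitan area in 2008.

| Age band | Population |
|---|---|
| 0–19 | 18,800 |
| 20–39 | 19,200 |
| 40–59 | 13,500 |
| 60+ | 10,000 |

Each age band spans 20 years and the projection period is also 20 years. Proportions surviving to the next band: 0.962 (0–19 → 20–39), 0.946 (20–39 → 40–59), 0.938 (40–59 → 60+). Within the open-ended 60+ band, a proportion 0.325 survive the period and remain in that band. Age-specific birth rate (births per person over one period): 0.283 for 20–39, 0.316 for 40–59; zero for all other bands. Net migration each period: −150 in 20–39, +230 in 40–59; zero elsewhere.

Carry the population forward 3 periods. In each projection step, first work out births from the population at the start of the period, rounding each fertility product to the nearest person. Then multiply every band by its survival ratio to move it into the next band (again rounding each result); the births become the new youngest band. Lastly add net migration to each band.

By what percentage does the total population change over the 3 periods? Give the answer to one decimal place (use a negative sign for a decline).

-17.6

(Groups numbered youngest = 1 to oldest = 4.)
Period 1:
Births: 19200 × 0.283 = 5434  |  13500 × 0.316 = 4266 → 9700
Group 2: 18800 × 0.962 = 18086
Group 3: 19200 × 0.946 = 18163
Group 4: 13500 × 0.938 + 10000 × 0.325 = 12663 + 3250 = 15913
Net migration: Group 2 − 150 → 17936; Group 3 + 230 → 18393
→ [9700, 17936, 18393, 15913]
Period 2:
Births: 17936 × 0.283 = 5076  |  18393 × 0.316 = 5812 → 10888
Group 2: 9700 × 0.962 = 9331
Group 3: 17936 × 0.946 = 16967
Group 4: 18393 × 0.938 + 15913 × 0.325 = 17253 + 5172 = 22425
Net migration: Group 2 − 150 → 9181; Group 3 + 230 → 17197
→ [10888, 9181, 17197, 22425]
Period 3:
Births: 9181 × 0.283 = 2598  |  17197 × 0.316 = 5434 → 8032
Group 2: 10888 × 0.962 = 10474
Group 3: 9181 × 0.946 = 8685
Group 4: 17197 × 0.938 + 22425 × 0.325 = 16131 + 7288 = 23419
Net migration: Group 2 − 150 → 10324; Group 3 + 230 → 8915
→ [8032, 10324, 8915, 23419]
Total: 61500 → 50690; change = -10810; percentage change = -17.6%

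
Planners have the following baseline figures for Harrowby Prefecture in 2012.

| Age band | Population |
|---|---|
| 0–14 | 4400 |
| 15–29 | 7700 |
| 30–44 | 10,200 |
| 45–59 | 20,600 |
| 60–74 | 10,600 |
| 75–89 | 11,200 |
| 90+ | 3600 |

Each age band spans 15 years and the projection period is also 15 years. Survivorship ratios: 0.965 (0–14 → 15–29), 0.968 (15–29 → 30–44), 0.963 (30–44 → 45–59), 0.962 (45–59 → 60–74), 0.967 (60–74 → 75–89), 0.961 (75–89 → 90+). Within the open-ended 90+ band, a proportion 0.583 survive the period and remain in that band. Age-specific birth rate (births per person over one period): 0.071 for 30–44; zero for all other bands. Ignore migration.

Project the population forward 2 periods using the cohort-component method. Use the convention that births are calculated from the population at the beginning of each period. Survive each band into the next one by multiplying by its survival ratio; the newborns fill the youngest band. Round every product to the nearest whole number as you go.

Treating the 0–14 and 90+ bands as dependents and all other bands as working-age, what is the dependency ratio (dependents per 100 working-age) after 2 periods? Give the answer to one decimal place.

44.0

Call the groups 1 to 7, youngest first.
After projecting period 1:
Births: 10200 × 0.071 = 724
Group 2: 4400 × 0.965 = 4246
Group 3: 7700 × 0.968 = 7454
Group 4: 10200 × 0.963 = 9823
Group 5: 20600 × 0.962 = 19817
Group 6: 10600 × 0.967 = 10250
Group 7: 11200 × 0.961 + 3600 × 0.583 = 10763 + 2099 = 12862
→ [724, 4246, 7454, 9823, 19817, 10250, 12862]
After projecting period 2:
Births: 7454 × 0.071 = 529
Group 2: 724 × 0.965 = 699
Group 3: 4246 × 0.968 = 4110
Group 4: 7454 × 0.963 = 7178
Group 5: 9823 × 0.962 = 9450
Group 6: 19817 × 0.967 = 19163
Group 7: 10250 × 0.961 + 12862 × 0.583 = 9850 + 7499 = 17349
→ [529, 699, 4110, 7178, 9450, 19163, 17349]
Dependents (band 0–14 + band 90+) = 529 + 17349 = 17878; working-age = 40600; ratio = 17878/40600 × 100 = 44.0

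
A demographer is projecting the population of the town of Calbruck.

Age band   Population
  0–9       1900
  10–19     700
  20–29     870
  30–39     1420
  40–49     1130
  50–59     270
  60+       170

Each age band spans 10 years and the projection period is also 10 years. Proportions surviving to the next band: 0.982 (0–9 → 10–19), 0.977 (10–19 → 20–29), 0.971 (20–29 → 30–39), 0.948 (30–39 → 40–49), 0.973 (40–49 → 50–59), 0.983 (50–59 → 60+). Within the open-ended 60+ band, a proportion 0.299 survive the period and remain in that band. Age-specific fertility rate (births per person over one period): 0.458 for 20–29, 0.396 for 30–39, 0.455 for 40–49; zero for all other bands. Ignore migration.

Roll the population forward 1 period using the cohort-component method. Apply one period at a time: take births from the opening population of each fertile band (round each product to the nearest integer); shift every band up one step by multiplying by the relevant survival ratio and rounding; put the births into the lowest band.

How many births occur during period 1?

1474

(Bands numbered youngest = 1 to oldest = 7.)
Period 1:
Births: 870 * 0.458 = 398, 1420 * 0.396 = 562, 1130 * 0.455 = 514 → 1474
Band 2: 1900 * 0.982 = 1866
Band 3: 700 * 0.977 = 684
Band 4: 870 * 0.971 = 845
Band 5: 1420 * 0.948 = 1346
Band 6: 1130 * 0.973 = 1099
Band 7: 270 * 0.983 + 170 * 0.299 = 265 + 51 = 316
Population now: 0–9=1474, 10–19=1866, 20–29=684, 30–39=845, 40–49=1346, 50–59=1099, 60+=316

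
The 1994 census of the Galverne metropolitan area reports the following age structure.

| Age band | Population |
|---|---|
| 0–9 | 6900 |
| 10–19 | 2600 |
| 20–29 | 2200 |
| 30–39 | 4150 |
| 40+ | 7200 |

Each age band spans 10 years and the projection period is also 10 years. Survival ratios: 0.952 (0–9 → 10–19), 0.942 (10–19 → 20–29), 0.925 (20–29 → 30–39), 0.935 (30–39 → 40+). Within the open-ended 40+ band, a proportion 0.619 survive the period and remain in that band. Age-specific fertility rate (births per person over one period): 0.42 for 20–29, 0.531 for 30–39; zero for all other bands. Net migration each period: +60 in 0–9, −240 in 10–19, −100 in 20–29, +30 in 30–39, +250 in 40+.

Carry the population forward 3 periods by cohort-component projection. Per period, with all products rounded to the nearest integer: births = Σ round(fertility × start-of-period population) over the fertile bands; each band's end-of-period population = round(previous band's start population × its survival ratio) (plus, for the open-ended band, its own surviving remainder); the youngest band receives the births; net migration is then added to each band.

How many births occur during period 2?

2084

Period 1.
Births: 2200 * 0.42 = 924 ; 4150 * 0.531 = 2204 → 3128
10–19: 6900 * 0.952 = 6569
20–29: 2600 * 0.942 = 2449
30–39: 2200 * 0.925 = 2035
40+: 4150 * 0.935 + 7200 * 0.619 = 3880 + 4457 = 8337
Net migration: 0–9 + 60 → 3188; 10–19 − 240 → 6329; 20–29 − 100 → 2349; 30–39 + 30 → 2065; 40+ + 250 → 8587
Giving 3188 / 6329 / 2349 / 2065 / 8587.
Period 2.
Births: 2349 * 0.42 = 987 ; 2065 * 0.531 = 1097 → 2084
10–19: 3188 * 0.952 = 3035
20–29: 6329 * 0.942 = 5962
30–39: 2349 * 0.925 = 2173
40+: 2065 * 0.935 + 8587 * 0.619 = 1931 + 5315 = 7246
Net migration: 0–9 + 60 → 2144; 10–19 − 240 → 2795; 20–29 − 100 → 5862; 30–39 + 30 → 2203; 40+ + 250 → 7496
Giving 2144 / 2795 / 5862 / 2203 / 7496.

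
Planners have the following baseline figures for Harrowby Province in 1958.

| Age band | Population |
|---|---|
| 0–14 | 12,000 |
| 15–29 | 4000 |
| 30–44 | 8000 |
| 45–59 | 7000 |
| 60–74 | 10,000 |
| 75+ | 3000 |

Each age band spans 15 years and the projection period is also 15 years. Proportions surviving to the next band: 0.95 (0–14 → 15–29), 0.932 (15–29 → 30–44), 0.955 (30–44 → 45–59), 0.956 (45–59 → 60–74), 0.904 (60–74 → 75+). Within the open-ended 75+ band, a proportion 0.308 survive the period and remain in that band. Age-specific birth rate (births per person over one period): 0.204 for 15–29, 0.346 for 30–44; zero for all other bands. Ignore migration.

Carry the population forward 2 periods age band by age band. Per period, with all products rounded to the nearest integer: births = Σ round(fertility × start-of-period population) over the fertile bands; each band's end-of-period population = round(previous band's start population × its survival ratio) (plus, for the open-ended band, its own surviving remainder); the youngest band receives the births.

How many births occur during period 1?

Let group 1 be 0–14 through group 6 = 75+.
Period 1:
Births: 4000 * 0.204 = 816, 8000 * 0.346 = 2768 ⇒ total 3584
Group 2: 12000 * 0.95 = 11400
Group 3: 4000 * 0.932 = 3728
Group 4: 8000 * 0.955 = 7640
Group 5: 7000 * 0.956 = 6692
Group 6: 10000 * 0.904 + 3000 * 0.308 = 9040 + 924 = 9964
Population now: 0–14=3584, 15–29=11400, 30–44=3728, 45–59=7640, 60–74=6692, 75+=9964

3584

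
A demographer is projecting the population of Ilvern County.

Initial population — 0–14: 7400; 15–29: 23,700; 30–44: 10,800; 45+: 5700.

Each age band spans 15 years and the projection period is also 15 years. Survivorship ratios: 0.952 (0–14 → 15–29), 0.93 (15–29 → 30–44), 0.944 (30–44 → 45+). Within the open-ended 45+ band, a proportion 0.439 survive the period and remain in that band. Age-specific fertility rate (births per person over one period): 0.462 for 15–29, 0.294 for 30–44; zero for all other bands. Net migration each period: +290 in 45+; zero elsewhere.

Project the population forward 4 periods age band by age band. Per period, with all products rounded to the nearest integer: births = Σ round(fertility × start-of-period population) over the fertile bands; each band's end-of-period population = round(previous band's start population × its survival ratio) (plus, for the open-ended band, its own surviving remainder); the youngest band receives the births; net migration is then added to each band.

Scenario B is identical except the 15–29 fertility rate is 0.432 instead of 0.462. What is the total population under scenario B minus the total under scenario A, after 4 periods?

-1995

Let group 1 be 0–14 through group 4 = 45+.
After projecting period 1:
Births: 23700 * 0.462 = 10949 ; 10800 * 0.294 = 3175 — total 14124
Group 2: 7400 * 0.952 = 7045
Group 3: 23700 * 0.93 = 22041
Group 4: 10800 * 0.944 + 5700 * 0.439 = 10195 + 2502 = 12697
Net migration: Group 4 + 290 → 12987
Population now: 0–14=14124, 15–29=7045, 30–44=22041, 45+=12987
After projecting period 2:
Births: 7045 * 0.462 = 3255 ; 22041 * 0.294 = 6480 — total 9735
Group 2: 14124 * 0.952 = 13446
Group 3: 7045 * 0.93 = 6552
Group 4: 22041 * 0.944 + 12987 * 0.439 = 20807 + 5701 = 26508
Net migration: Group 4 + 290 → 26798
Population now: 0–14=9735, 15–29=13446, 30–44=6552, 45+=26798
After projecting period 3:
Births: 13446 * 0.462 = 6212 ; 6552 * 0.294 = 1926 — total 8138
Group 2: 9735 * 0.952 = 9268
Group 3: 13446 * 0.93 = 12505
Group 4: 6552 * 0.944 + 26798 * 0.439 = 6185 + 11764 = 17949
Net migration: Group 4 + 290 → 18239
Population now: 0–14=8138, 15–29=9268, 30–44=12505, 45+=18239
After projecting period 4:
Births: 9268 * 0.462 = 4282 ; 12505 * 0.294 = 3676 — total 7958
Group 2: 8138 * 0.952 = 7747
Group 3: 9268 * 0.93 = 8619
Group 4: 12505 * 0.944 + 18239 * 0.439 = 11805 + 8007 = 19812
Net migration: Group 4 + 290 → 20102
Population now: 0–14=7958, 15–29=7747, 30–44=8619, 45+=20102
Scenario A total after 4 periods: 44426
Scenario B projection —
After projecting period 1:
Births: 23700 * 0.432 = 10238 ; 10800 * 0.294 = 3175 — total 13413
Group 2: 7400 * 0.952 = 7045
Group 3: 23700 * 0.93 = 22041
Group 4: 10800 * 0.944 + 5700 * 0.439 = 10195 + 2502 = 12697
Net migration: Group 4 + 290 → 12987
Population now: 0–14=13413, 15–29=7045, 30–44=22041, 45+=12987
After projecting period 2:
Births: 7045 * 0.432 = 3043 ; 22041 * 0.294 = 6480 — total 9523
Group 2: 13413 * 0.952 = 12769
Group 3: 7045 * 0.93 = 6552
Group 4: 22041 * 0.944 + 12987 * 0.439 = 20807 + 5701 = 26508
Net migration: Group 4 + 290 → 26798
Population now: 0–14=9523, 15–29=12769, 30–44=6552, 45+=26798
After projecting period 3:
Births: 12769 * 0.432 = 5516 ; 6552 * 0.294 = 1926 — total 7442
Group 2: 9523 * 0.952 = 9066
Group 3: 12769 * 0.93 = 11875
Group 4: 6552 * 0.944 + 26798 * 0.439 = 6185 + 11764 = 17949
Net migration: Group 4 + 290 → 18239
Population now: 0–14=7442, 15–29=9066, 30–44=11875, 45+=18239
After projecting period 4:
Births: 9066 * 0.432 = 3917 ; 11875 * 0.294 = 3491 — total 7408
Group 2: 7442 * 0.952 = 7085
Group 3: 9066 * 0.93 = 8431
Group 4: 11875 * 0.944 + 18239 * 0.439 = 11210 + 8007 = 19217
Net migration: Group 4 + 290 → 19507
Population now: 0–14=7408, 15–29=7085, 30–44=8431, 45+=19507
Scenario B total after 4 periods: 42431
Difference B − A = 42431 − 44426 = -1995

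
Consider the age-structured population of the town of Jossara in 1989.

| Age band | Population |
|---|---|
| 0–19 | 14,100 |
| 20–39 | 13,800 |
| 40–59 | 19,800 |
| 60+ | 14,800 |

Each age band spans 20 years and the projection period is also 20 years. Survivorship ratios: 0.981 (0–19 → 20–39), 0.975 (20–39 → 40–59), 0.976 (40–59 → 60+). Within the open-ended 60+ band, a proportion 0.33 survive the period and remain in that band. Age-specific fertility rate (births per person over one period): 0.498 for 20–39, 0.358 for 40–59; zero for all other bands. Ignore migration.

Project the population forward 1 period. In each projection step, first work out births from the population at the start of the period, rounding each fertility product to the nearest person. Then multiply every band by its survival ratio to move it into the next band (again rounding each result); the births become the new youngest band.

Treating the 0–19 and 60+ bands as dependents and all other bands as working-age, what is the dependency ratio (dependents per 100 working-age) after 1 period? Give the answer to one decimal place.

Period 1:
Births: 13800 × 0.498 = 6872  |  19800 × 0.358 = 7088 ⇒ total 13960
20–39: 14100 × 0.981 = 13832
40–59: 13800 × 0.975 = 13455
60+: 19800 × 0.976 + 14800 × 0.33 = 19325 + 4884 = 24209
End of period: [13960, 13832, 13455, 24209]
Dependents (band 0–19 + band 60+) = 13960 + 24209 = 38169; working-age = 27287; ratio = 38169/27287 × 100 = 139.9

139.9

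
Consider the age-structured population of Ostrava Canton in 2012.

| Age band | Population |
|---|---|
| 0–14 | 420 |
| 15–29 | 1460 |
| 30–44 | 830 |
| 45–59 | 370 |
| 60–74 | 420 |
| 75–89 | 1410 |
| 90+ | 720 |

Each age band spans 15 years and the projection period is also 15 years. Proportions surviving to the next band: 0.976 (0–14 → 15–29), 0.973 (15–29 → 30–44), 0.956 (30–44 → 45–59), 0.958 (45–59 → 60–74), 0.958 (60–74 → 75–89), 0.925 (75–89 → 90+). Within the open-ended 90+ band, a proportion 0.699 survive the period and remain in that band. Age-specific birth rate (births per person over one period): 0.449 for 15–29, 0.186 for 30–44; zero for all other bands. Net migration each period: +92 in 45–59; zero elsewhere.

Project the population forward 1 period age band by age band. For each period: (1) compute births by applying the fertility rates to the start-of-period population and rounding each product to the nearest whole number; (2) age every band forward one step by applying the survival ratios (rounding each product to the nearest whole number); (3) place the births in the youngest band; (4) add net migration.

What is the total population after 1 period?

Let group 1 be 0–14 through group 7 = 90+.
Period 1.
Births: 1460 × 0.449 = 656 ; 830 × 0.186 = 154 → total 810
Group 2: 420 × 0.976 = 410
Group 3: 1460 × 0.973 = 1421
Group 4: 830 × 0.956 = 793
Group 5: 370 × 0.958 = 354
Group 6: 420 × 0.958 = 402
Group 7: 1410 × 0.925 + 720 × 0.699 = 1304 + 503 = 1807
Net migration: Group 4 + 92 → 885
→ [810, 410, 1421, 885, 354, 402, 1807]
Total after period 1: 810 + 410 + 1421 + 885 + 354 + 402 + 1807 = 6089

6089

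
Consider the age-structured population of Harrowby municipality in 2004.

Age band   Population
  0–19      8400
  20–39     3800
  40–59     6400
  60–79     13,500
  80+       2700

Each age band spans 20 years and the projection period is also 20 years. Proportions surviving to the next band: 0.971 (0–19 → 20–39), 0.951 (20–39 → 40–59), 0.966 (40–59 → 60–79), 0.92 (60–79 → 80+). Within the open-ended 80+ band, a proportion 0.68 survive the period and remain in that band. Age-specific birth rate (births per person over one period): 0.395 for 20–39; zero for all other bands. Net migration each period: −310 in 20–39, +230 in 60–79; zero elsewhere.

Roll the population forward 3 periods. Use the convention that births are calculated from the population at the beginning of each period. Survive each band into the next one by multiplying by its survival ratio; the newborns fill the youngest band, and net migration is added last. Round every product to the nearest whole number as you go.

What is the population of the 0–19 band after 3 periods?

— Period 1 —
Births: 3800 × 0.395 = 1501
20–39: 8400 × 0.971 = 8156
40–59: 3800 × 0.951 = 3614
60–79: 6400 × 0.966 = 6182
80+: 13500 × 0.92 + 2700 × 0.68 = 12420 + 1836 = 14256
Net migration: 20–39 − 310 → 7846; 60–79 + 230 → 6412
End of period: [1501, 7846, 3614, 6412, 14256]
— Period 2 —
Births: 7846 × 0.395 = 3099
20–39: 1501 × 0.971 = 1457
40–59: 7846 × 0.951 = 7462
60–79: 3614 × 0.966 = 3491
80+: 6412 × 0.92 + 14256 × 0.68 = 5899 + 9694 = 15593
Net migration: 20–39 − 310 → 1147; 60–79 + 230 → 3721
End of period: [3099, 1147, 7462, 3721, 15593]
— Period 3 —
Births: 1147 × 0.395 = 453
20–39: 3099 × 0.971 = 3009
40–59: 1147 × 0.951 = 1091
60–79: 7462 × 0.966 = 7208
80+: 3721 × 0.92 + 15593 × 0.68 = 3423 + 10603 = 14026
Net migration: 20–39 − 310 → 2699; 60–79 + 230 → 7438
End of period: [453, 2699, 1091, 7438, 14026]

453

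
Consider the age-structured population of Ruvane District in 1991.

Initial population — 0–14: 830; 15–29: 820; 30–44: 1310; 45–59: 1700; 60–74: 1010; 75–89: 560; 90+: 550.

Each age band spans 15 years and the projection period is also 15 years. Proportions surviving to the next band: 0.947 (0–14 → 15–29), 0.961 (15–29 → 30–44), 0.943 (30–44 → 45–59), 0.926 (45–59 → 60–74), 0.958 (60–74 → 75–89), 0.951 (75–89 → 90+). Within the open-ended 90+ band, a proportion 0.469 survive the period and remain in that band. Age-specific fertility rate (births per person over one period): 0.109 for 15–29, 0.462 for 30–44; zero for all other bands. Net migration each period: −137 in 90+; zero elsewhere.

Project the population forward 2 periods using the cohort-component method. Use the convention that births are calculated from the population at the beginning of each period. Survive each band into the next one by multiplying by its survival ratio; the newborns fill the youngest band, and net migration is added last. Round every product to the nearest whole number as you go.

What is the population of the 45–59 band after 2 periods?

Call the groups 1 to 7, youngest first.
After projecting period 1:
Births: 820 × 0.109 = 89 ; 1310 × 0.462 = 605 → 694
Group 2: 830 × 0.947 = 786
Group 3: 820 × 0.961 = 788
Group 4: 1310 × 0.943 = 1235
Group 5: 1700 × 0.926 = 1574
Group 6: 1010 × 0.958 = 968
Group 7: 560 × 0.951 + 550 × 0.469 = 533 + 258 = 791
Net migration: Group 7 − 137 → 654
Population now: 0–14=694, 15–29=786, 30–44=788, 45–59=1235, 60–74=1574, 75–89=968, 90+=654
After projecting period 2:
Births: 786 × 0.109 = 86 ; 788 × 0.462 = 364 → 450
Group 2: 694 × 0.947 = 657
Group 3: 786 × 0.961 = 755
Group 4: 788 × 0.943 = 743
Group 5: 1235 × 0.926 = 1144
Group 6: 1574 × 0.958 = 1508
Group 7: 968 × 0.951 + 654 × 0.469 = 921 + 307 = 1228
Net migration: Group 7 − 137 → 1091
Population now: 0–14=450, 15–29=657, 30–44=755, 45–59=743, 60–74=1144, 75–89=1508, 90+=1091

743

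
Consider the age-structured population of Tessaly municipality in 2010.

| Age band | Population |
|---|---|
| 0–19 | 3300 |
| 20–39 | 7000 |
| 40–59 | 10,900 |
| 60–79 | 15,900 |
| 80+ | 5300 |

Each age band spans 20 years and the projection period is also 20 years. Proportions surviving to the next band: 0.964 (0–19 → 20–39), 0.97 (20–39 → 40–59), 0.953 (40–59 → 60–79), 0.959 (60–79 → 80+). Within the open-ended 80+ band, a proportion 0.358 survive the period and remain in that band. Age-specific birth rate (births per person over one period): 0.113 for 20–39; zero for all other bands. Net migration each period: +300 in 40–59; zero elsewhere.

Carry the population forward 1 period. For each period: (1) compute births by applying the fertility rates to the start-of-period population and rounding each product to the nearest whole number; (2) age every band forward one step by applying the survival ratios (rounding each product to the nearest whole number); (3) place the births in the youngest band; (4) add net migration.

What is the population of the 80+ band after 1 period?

17145

(Bands numbered youngest = 1 to oldest = 5.)
— Period 1 —
Births: 7000 × 0.113 = 791
Band 2: 3300 × 0.964 = 3181
Band 3: 7000 × 0.97 = 6790
Band 4: 10900 × 0.953 = 10388
Band 5: 15900 × 0.959 + 5300 × 0.358 = 15248 + 1897 = 17145
Net migration: Band 3 + 300 → 7090
→ [791, 3181, 7090, 10388, 17145]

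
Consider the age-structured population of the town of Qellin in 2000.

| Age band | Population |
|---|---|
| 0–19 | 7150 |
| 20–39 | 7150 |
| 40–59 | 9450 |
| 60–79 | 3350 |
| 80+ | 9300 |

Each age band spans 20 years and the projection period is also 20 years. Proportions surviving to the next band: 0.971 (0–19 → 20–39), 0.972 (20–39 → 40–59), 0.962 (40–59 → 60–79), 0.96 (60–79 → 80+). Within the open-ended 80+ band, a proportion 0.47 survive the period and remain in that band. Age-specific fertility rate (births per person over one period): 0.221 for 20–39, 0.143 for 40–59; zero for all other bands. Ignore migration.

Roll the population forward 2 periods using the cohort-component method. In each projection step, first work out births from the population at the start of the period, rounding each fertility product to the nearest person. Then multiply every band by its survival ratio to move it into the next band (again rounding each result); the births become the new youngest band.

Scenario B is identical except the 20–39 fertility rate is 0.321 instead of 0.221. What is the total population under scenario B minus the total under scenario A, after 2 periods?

Period 1:
Births: 7150 * 0.221 = 1580  |  9450 * 0.143 = 1351 — total 2931
20–39: 7150 * 0.971 = 6943
40–59: 7150 * 0.972 = 6950
60–79: 9450 * 0.962 = 9091
80+: 3350 * 0.96 + 9300 * 0.47 = 3216 + 4371 = 7587
Population now: 0–19=2931, 20–39=6943, 40–59=6950, 60–79=9091, 80+=7587
Period 2:
Births: 6943 * 0.221 = 1534  |  6950 * 0.143 = 994 — total 2528
20–39: 2931 * 0.971 = 2846
40–59: 6943 * 0.972 = 6749
60–79: 6950 * 0.962 = 6686
80+: 9091 * 0.96 + 7587 * 0.47 = 8727 + 3566 = 12293
Population now: 0–19=2528, 20–39=2846, 40–59=6749, 60–79=6686, 80+=12293
Scenario A total after 2 periods: 31102
Scenario B projection —
Period 1:
Births: 7150 * 0.321 = 2295  |  9450 * 0.143 = 1351 — total 3646
20–39: 7150 * 0.971 = 6943
40–59: 7150 * 0.972 = 6950
60–79: 9450 * 0.962 = 9091
80+: 3350 * 0.96 + 9300 * 0.47 = 3216 + 4371 = 7587
Population now: 0–19=3646, 20–39=6943, 40–59=6950, 60–79=9091, 80+=7587
Period 2:
Births: 6943 * 0.321 = 2229  |  6950 * 0.143 = 994 — total 3223
20–39: 3646 * 0.971 = 3540
40–59: 6943 * 0.972 = 6749
60–79: 6950 * 0.962 = 6686
80+: 9091 * 0.96 + 7587 * 0.47 = 8727 + 3566 = 12293
Population now: 0–19=3223, 20–39=3540, 40–59=6749, 60–79=6686, 80+=12293
Scenario B total after 2 periods: 32491
Difference B − A = 32491 − 31102 = 1389

1389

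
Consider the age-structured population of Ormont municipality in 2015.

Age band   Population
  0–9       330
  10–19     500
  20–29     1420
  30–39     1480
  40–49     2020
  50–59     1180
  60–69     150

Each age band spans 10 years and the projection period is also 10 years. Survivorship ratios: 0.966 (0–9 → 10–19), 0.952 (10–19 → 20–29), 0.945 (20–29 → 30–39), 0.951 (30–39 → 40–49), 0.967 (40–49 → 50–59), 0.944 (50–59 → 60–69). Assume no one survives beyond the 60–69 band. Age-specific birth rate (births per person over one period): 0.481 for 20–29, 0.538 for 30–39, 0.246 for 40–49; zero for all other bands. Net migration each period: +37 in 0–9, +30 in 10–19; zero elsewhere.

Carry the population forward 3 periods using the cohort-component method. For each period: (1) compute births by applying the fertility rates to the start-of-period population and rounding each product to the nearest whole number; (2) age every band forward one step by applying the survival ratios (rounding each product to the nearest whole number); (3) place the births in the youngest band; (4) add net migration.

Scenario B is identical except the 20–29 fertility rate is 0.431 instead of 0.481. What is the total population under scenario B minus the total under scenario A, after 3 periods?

Let band 1 be 0–9 through band 7 = 60–69.
— Period 1 —
Births: 1420 × 0.481 = 683  |  1480 × 0.538 = 796  |  2020 × 0.246 = 497 → 1976
Band 2: 330 × 0.966 = 319
Band 3: 500 × 0.952 = 476
Band 4: 1420 × 0.945 = 1342
Band 5: 1480 × 0.951 = 1407
Band 6: 2020 × 0.967 = 1953
Band 7: 1180 × 0.944 = 1114
Net migration: Band 1 + 37 → 2013; Band 2 + 30 → 349
Giving 2013 / 349 / 476 / 1342 / 1407 / 1953 / 1114.
— Period 2 —
Births: 476 × 0.481 = 229  |  1342 × 0.538 = 722  |  1407 × 0.246 = 346 → 1297
Band 2: 2013 × 0.966 = 1945
Band 3: 349 × 0.952 = 332
Band 4: 476 × 0.945 = 450
Band 5: 1342 × 0.951 = 1276
Band 6: 1407 × 0.967 = 1361
Band 7: 1953 × 0.944 = 1844
Net migration: Band 1 + 37 → 1334; Band 2 + 30 → 1975
Giving 1334 / 1975 / 332 / 450 / 1276 / 1361 / 1844.
— Period 3 —
Births: 332 × 0.481 = 160  |  450 × 0.538 = 242  |  1276 × 0.246 = 314 → 716
Band 2: 1334 × 0.966 = 1289
Band 3: 1975 × 0.952 = 1880
Band 4: 332 × 0.945 = 314
Band 5: 450 × 0.951 = 428
Band 6: 1276 × 0.967 = 1234
Band 7: 1361 × 0.944 = 1285
Net migration: Band 1 + 37 → 753; Band 2 + 30 → 1319
Giving 753 / 1319 / 1880 / 314 / 428 / 1234 / 1285.
Scenario A total after 3 periods: 7213
Scenario B projection —
— Period 1 —
Births: 1420 × 0.431 = 612  |  1480 × 0.538 = 796  |  2020 × 0.246 = 497 → 1905
Band 2: 330 × 0.966 = 319
Band 3: 500 × 0.952 = 476
Band 4: 1420 × 0.945 = 1342
Band 5: 1480 × 0.951 = 1407
Band 6: 2020 × 0.967 = 1953
Band 7: 1180 × 0.944 = 1114
Net migration: Band 1 + 37 → 1942; Band 2 + 30 → 349
Giving 1942 / 349 / 476 / 1342 / 1407 / 1953 / 1114.
— Period 2 —
Births: 476 × 0.431 = 205  |  1342 × 0.538 = 722  |  1407 × 0.246 = 346 → 1273
Band 2: 1942 × 0.966 = 1876
Band 3: 349 × 0.952 = 332
Band 4: 476 × 0.945 = 450
Band 5: 1342 × 0.951 = 1276
Band 6: 1407 × 0.967 = 1361
Band 7: 1953 × 0.944 = 1844
Net migration: Band 1 + 37 → 1310; Band 2 + 30 → 1906
Giving 1310 / 1906 / 332 / 450 / 1276 / 1361 / 1844.
— Period 3 —
Births: 332 × 0.431 = 143  |  450 × 0.538 = 242  |  1276 × 0.246 = 314 → 699
Band 2: 1310 × 0.966 = 1265
Band 3: 1906 × 0.952 = 1815
Band 4: 332 × 0.945 = 314
Band 5: 450 × 0.951 = 428
Band 6: 1276 × 0.967 = 1234
Band 7: 1361 × 0.944 = 1285
Net migration: Band 1 + 37 → 736; Band 2 + 30 → 1295
Giving 736 / 1295 / 1815 / 314 / 428 / 1234 / 1285.
Scenario B total after 3 periods: 7107
Difference B − A = 7107 − 7213 = -106

-106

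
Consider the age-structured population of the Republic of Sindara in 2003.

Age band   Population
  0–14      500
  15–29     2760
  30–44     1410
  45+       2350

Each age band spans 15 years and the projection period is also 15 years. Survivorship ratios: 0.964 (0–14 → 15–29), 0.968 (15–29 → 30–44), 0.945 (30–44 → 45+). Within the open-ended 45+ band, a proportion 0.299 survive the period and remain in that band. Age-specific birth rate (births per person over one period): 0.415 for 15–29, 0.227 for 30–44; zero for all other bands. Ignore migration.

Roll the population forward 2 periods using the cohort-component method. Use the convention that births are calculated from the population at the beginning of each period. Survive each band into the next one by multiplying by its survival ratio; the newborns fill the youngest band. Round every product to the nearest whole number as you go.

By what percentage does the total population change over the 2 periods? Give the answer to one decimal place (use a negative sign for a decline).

-17.1

— Period 1 —
Births: 2760 * 0.415 = 1145  |  1410 * 0.227 = 320 → 1465
15–29: 500 * 0.964 = 482
30–44: 2760 * 0.968 = 2672
45+: 1410 * 0.945 + 2350 * 0.299 = 1332 + 703 = 2035
End of period: [1465, 482, 2672, 2035]
— Period 2 —
Births: 482 * 0.415 = 200  |  2672 * 0.227 = 607 → 807
15–29: 1465 * 0.964 = 1412
30–44: 482 * 0.968 = 467
45+: 2672 * 0.945 + 2035 * 0.299 = 2525 + 608 = 3133
End of period: [807, 1412, 467, 3133]
Total: 7020 → 5819; change = -1201; percentage change = -17.1%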